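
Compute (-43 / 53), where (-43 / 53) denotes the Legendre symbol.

1

Pull out -1: (-43 / 53) = (-1 / 53)·(43 / 53). Since 53 ≡ 1 (mod 4), (-1 / 53) = +1. Now have (43 / 53).
53 ≡ 1 (mod 4), so quadratic reciprocity gives (43 / 53) = (53 / 43). Reduce: 53 ≡ 10 (mod 43). Now have (10 / 43).
Factor out 2: 10 = 2·5. Since 43 ≡ 3 (mod 8), (2 / 43) = -1. Now have -(5 / 43).
5 ≡ 1 (mod 4), so quadratic reciprocity gives (5 / 43) = (43 / 5). Reduce: 43 ≡ 3 (mod 5). Now have -(3 / 5).
5 ≡ 1 (mod 4), so quadratic reciprocity gives (3 / 5) = (5 / 3). Reduce: 5 ≡ 2 (mod 3). Now have -(2 / 3).
Factor out 2: 2 = 2. Since 3 ≡ 3 (mod 8), (2 / 3) = -1. Now have (1 / 3).
(1 / 3) = 1. Collecting the sign factors: 1.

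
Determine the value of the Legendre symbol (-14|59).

(-14|59)
  = (45|59)    [-14 ≡ 45 mod 59]
  = (59|45)    [QR: 45 ≡ 1 mod 4, sign kept]
  = (14|45)    [59 ≡ 14 mod 45]
  = -(7|45)    [45 ≡ 5 mod 8 ⇒ (2|45) = -1]
  = -(45|7)    [QR: 45 ≡ 1 mod 4, sign kept]
  = -(3|7)    [45 ≡ 3 mod 7]
  = (7|3)    [QR: both ≡ 3 mod 4, sign flips]
  = (1|3)    [7 ≡ 1 mod 3]
  = 1    [(1|3) = 1]

1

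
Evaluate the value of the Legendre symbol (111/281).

1

281 ≡ 1 (mod 4), so quadratic reciprocity gives (111/281) = (281/111). Reduce: 281 ≡ 59 (mod 111). Now have (59/111).
Both 59 ≡ 3 and 111 ≡ 3 (mod 4), so reciprocity gives (59/111) = -(111/59). Reduce: 111 ≡ 52 (mod 59). Now have -(52/59).
Factor out 2: 52 = 2^2·13. Since 59 ≡ 3 (mod 8), (2/59) = -1, and (2/59)^2 = +1. Now have -(13/59).
13 ≡ 1 (mod 4), so quadratic reciprocity gives (13/59) = (59/13). Reduce: 59 ≡ 7 (mod 13). Now have -(7/13).
13 ≡ 1 (mod 4), so quadratic reciprocity gives (7/13) = (13/7). Reduce: 13 ≡ 6 (mod 7). Now have -(6/7).
Factor out 2: 6 = 2·3. Since 7 ≡ 7 (mod 8), (2/7) = +1. Now have -(3/7).
Both 3 ≡ 3 and 7 ≡ 3 (mod 4), so reciprocity gives (3/7) = -(7/3). Reduce: 7 ≡ 1 (mod 3). Now have (1/3).
(1/3) = 1. Collecting the sign factors: 1.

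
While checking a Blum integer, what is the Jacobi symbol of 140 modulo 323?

Factor out 2: 140 = 2^2·35. Since 323 ≡ 3 (mod 8), (2|323) = -1, and (2|323)^2 = +1. Now have (35|323).
Both 35 ≡ 3 and 323 ≡ 3 (mod 4), so reciprocity gives (35|323) = -(323|35). Reduce: 323 ≡ 8 (mod 35). Now have -(8|35).
Factor out 2: 8 = 2^3. Since 35 ≡ 3 (mod 8), (2|35) = -1, and (2|35)^3 = -1. Now have (1|35).
(1|35) = 1. Collecting the sign factors: 1.

1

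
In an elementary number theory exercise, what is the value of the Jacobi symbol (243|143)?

1

(243|143)
  = (100|143)    [243 ≡ 100 mod 143]
  = (25|143)    [143 ≡ 7 mod 8 ⇒ (2|143)^2 = +1]
  = (143|25)    [QR: 25 ≡ 1 mod 4, sign kept]
  = (18|25)    [143 ≡ 18 mod 25]
  = (9|25)    [25 ≡ 1 mod 8 ⇒ (2|25) = +1]
  = (25|9)    [QR: 9 ≡ 1 mod 4, sign kept]
  = (7|9)    [25 ≡ 7 mod 9]
  = (9|7)    [QR: 9 ≡ 1 mod 4, sign kept]
  = (2|7)    [9 ≡ 2 mod 7]
  = (1|7)    [7 ≡ 7 mod 8 ⇒ (2|7) = +1]
  = 1    [(1|7) = 1]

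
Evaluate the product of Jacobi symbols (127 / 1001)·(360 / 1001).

-1

By multiplicativity, (127·360 / 1001) = (127 / 1001)·(360 / 1001).
First factor (127 / 1001):
(127 / 1001)
  = (1001 / 127)    [QR: 1001 ≡ 1 mod 4, sign kept]
  = (112 / 127)    [1001 ≡ 112 mod 127]
  = (7 / 127)    [127 ≡ 7 mod 8 ⇒ (2 / 127)^4 = +1]
  = -(127 / 7)    [QR: both ≡ 3 mod 4, sign flips]
  = -(1 / 7)    [127 ≡ 1 mod 7]
  = -1    [(1 / 7) = 1]
Second factor (360 / 1001):
(360 / 1001)
  = (45 / 1001)    [1001 ≡ 1 mod 8 ⇒ (2 / 1001)^3 = +1]
  = (1001 / 45)    [QR: 45 ≡ 1 mod 4, sign kept]
  = (11 / 45)    [1001 ≡ 11 mod 45]
  = (45 / 11)    [QR: 45 ≡ 1 mod 4, sign kept]
  = (1 / 11)    [45 ≡ 1 mod 11]
  = 1    [(1 / 11) = 1]
Product: (-1)·(1) = -1.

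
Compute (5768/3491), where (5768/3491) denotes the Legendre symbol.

Reduce the numerator: 5768 ≡ 2277 (mod 3491), so (5768/3491) = (2277/3491).
2277 ≡ 1 (mod 4), so quadratic reciprocity gives (2277/3491) = (3491/2277). Reduce: 3491 ≡ 1214 (mod 2277). Now have (1214/2277).
Factor out 2: 1214 = 2·607. Since 2277 ≡ 5 (mod 8), (2/2277) = -1. Now have -(607/2277).
2277 ≡ 1 (mod 4), so quadratic reciprocity gives (607/2277) = (2277/607). Reduce: 2277 ≡ 456 (mod 607). Now have -(456/607).
Factor out 2: 456 = 2^3·57. Since 607 ≡ 7 (mod 8), (2/607) = +1, and (2/607)^3 = +1. Now have -(57/607).
57 ≡ 1 (mod 4), so quadratic reciprocity gives (57/607) = (607/57). Reduce: 607 ≡ 37 (mod 57). Now have -(37/57).
37 ≡ 1 (mod 4), so quadratic reciprocity gives (37/57) = (57/37). Reduce: 57 ≡ 20 (mod 37). Now have -(20/37).
Factor out 2: 20 = 2^2·5. Since 37 ≡ 5 (mod 8), (2/37) = -1, and (2/37)^2 = +1. Now have -(5/37).
5 ≡ 1 (mod 4), so quadratic reciprocity gives (5/37) = (37/5). Reduce: 37 ≡ 2 (mod 5). Now have -(2/5).
Factor out 2: 2 = 2. Since 5 ≡ 5 (mod 8), (2/5) = -1. Now have (1/5).
(1/5) = 1. Collecting the sign factors: 1.

1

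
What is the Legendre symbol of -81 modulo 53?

(-81 / 53)
  = (25 / 53)    [-81 ≡ 25 mod 53]
  = (53 / 25)    [QR: 25 ≡ 1 mod 4, sign kept]
  = (3 / 25)    [53 ≡ 3 mod 25]
  = (25 / 3)    [QR: 25 ≡ 1 mod 4, sign kept]
  = (1 / 3)    [25 ≡ 1 mod 3]
  = 1    [(1 / 3) = 1]

1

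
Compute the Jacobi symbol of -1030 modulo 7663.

-1

(-1030/7663)
  = (6633/7663)    [-1030 ≡ 6633 mod 7663]
  = (7663/6633)    [QR: 6633 ≡ 1 mod 4, sign kept]
  = (1030/6633)    [7663 ≡ 1030 mod 6633]
  = (515/6633)    [6633 ≡ 1 mod 8 ⇒ (2/6633) = +1]
  = (6633/515)    [QR: 6633 ≡ 1 mod 4, sign kept]
  = (453/515)    [6633 ≡ 453 mod 515]
  = (515/453)    [QR: 453 ≡ 1 mod 4, sign kept]
  = (62/453)    [515 ≡ 62 mod 453]
  = -(31/453)    [453 ≡ 5 mod 8 ⇒ (2/453) = -1]
  = -(453/31)    [QR: 453 ≡ 1 mod 4, sign kept]
  = -(19/31)    [453 ≡ 19 mod 31]
  = (31/19)    [QR: both ≡ 3 mod 4, sign flips]
  = (12/19)    [31 ≡ 12 mod 19]
  = (3/19)    [19 ≡ 3 mod 8 ⇒ (2/19)^2 = +1]
  = -(19/3)    [QR: both ≡ 3 mod 4, sign flips]
  = -(1/3)    [19 ≡ 1 mod 3]
  = -1    [(1/3) = 1]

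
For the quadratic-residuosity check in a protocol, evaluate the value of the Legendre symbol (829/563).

-1

Reduce the numerator: 829 ≡ 266 (mod 563), so (829/563) = (266/563).
Factor out 2: 266 = 2·133. Since 563 ≡ 3 (mod 8), (2/563) = -1. Now have -(133/563).
133 ≡ 1 (mod 4), so quadratic reciprocity gives (133/563) = (563/133). Reduce: 563 ≡ 31 (mod 133). Now have -(31/133).
133 ≡ 1 (mod 4), so quadratic reciprocity gives (31/133) = (133/31). Reduce: 133 ≡ 9 (mod 31). Now have -(9/31).
9 ≡ 1 (mod 4), so quadratic reciprocity gives (9/31) = (31/9). Reduce: 31 ≡ 4 (mod 9). Now have -(4/9).
Factor out 2: 4 = 2^2. Since 9 ≡ 1 (mod 8), (2/9) = +1, and (2/9)^2 = +1. Now have -(1/9).
(1/9) = 1. Collecting the sign factors: -1.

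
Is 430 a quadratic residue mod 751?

Factor out 2: 430 = 2·215. Since 751 ≡ 7 (mod 8), (2|751) = +1. Now have (215|751).
Both 215 ≡ 3 and 751 ≡ 3 (mod 4), so reciprocity gives (215|751) = -(751|215). Reduce: 751 ≡ 106 (mod 215). Now have -(106|215).
Factor out 2: 106 = 2·53. Since 215 ≡ 7 (mod 8), (2|215) = +1. Now have -(53|215).
53 ≡ 1 (mod 4), so quadratic reciprocity gives (53|215) = (215|53). Reduce: 215 ≡ 3 (mod 53). Now have -(3|53).
53 ≡ 1 (mod 4), so quadratic reciprocity gives (3|53) = (53|3). Reduce: 53 ≡ 2 (mod 3). Now have -(2|3).
Factor out 2: 2 = 2. Since 3 ≡ 3 (mod 8), (2|3) = -1. Now have (1|3).
(1|3) = 1. Collecting the sign factors: 1.
The Legendre symbol is 1, so x^2 ≡ 430 (mod 751) has solution.

yes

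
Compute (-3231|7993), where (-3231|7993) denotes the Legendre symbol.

(-3231|7993)
  = (4762|7993)    [-3231 ≡ 4762 mod 7993]
  = (2381|7993)    [7993 ≡ 1 mod 8 ⇒ (2|7993) = +1]
  = (7993|2381)    [QR: 2381 ≡ 1 mod 4, sign kept]
  = (850|2381)    [7993 ≡ 850 mod 2381]
  = -(425|2381)    [2381 ≡ 5 mod 8 ⇒ (2|2381) = -1]
  = -(2381|425)    [QR: 425 ≡ 1 mod 4, sign kept]
  = -(256|425)    [2381 ≡ 256 mod 425]
  = -(1|425)    [425 ≡ 1 mod 8 ⇒ (2|425)^8 = +1]
  = -1    [(1|425) = 1]

-1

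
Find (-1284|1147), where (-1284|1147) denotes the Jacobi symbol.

(-1284|1147)
  = -(1284|1147)    [1147 ≡ 3 mod 4 ⇒ (-1|1147) = -1]
  = -(137|1147)    [1284 ≡ 137 mod 1147]
  = -(1147|137)    [QR: 137 ≡ 1 mod 4, sign kept]
  = -(51|137)    [1147 ≡ 51 mod 137]
  = -(137|51)    [QR: 137 ≡ 1 mod 4, sign kept]
  = -(35|51)    [137 ≡ 35 mod 51]
  = (51|35)    [QR: both ≡ 3 mod 4, sign flips]
  = (16|35)    [51 ≡ 16 mod 35]
  = (1|35)    [35 ≡ 3 mod 8 ⇒ (2|35)^4 = +1]
  = 1    [(1|35) = 1]

1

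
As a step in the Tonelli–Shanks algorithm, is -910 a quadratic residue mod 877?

(-910/877)
  = (910/877)    [877 ≡ 1 mod 4 ⇒ (-1/877) = +1]
  = (33/877)    [910 ≡ 33 mod 877]
  = (877/33)    [QR: 33 ≡ 1 mod 4, sign kept]
  = (19/33)    [877 ≡ 19 mod 33]
  = (33/19)    [QR: 33 ≡ 1 mod 4, sign kept]
  = (14/19)    [33 ≡ 14 mod 19]
  = -(7/19)    [19 ≡ 3 mod 8 ⇒ (2/19) = -1]
  = (19/7)    [QR: both ≡ 3 mod 4, sign flips]
  = (5/7)    [19 ≡ 5 mod 7]
  = (7/5)    [QR: 5 ≡ 1 mod 4, sign kept]
  = (2/5)    [7 ≡ 2 mod 5]
  = -(1/5)    [5 ≡ 5 mod 8 ⇒ (2/5) = -1]
  = -1    [(1/5) = 1]
The Legendre symbol is -1, so x^2 ≡ -910 (mod 877) has no solution.

no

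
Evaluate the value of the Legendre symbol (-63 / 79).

1

Reduce the numerator: -63 ≡ 16 (mod 79), so (-63 / 79) = (16 / 79).
Factor out 2: 16 = 2^4. Since 79 ≡ 7 (mod 8), (2 / 79) = +1, and (2 / 79)^4 = +1. Now have (1 / 79).
(1 / 79) = 1. Collecting the sign factors: 1.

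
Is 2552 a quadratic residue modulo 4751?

Factor out 2: 2552 = 2^3·319. Since 4751 ≡ 7 (mod 8), (2|4751) = +1, and (2|4751)^3 = +1. Now have (319|4751).
Both 319 ≡ 3 and 4751 ≡ 3 (mod 4), so reciprocity gives (319|4751) = -(4751|319). Reduce: 4751 ≡ 285 (mod 319). Now have -(285|319).
285 ≡ 1 (mod 4), so quadratic reciprocity gives (285|319) = (319|285). Reduce: 319 ≡ 34 (mod 285). Now have -(34|285).
Factor out 2: 34 = 2·17. Since 285 ≡ 5 (mod 8), (2|285) = -1. Now have (17|285).
17 ≡ 1 (mod 4), so quadratic reciprocity gives (17|285) = (285|17). Reduce: 285 ≡ 13 (mod 17). Now have (13|17).
13 ≡ 1 (mod 4), so quadratic reciprocity gives (13|17) = (17|13). Reduce: 17 ≡ 4 (mod 13). Now have (4|13).
Factor out 2: 4 = 2^2. Since 13 ≡ 5 (mod 8), (2|13) = -1, and (2|13)^2 = +1. Now have (1|13).
(1|13) = 1. Collecting the sign factors: 1.
The Legendre symbol is 1, so x^2 ≡ 2552 (mod 4751) has solution.

yes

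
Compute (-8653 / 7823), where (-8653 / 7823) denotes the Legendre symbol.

-1

(-8653 / 7823)
  = -(8653 / 7823)    [7823 ≡ 3 mod 4 ⇒ (-1 / 7823) = -1]
  = -(830 / 7823)    [8653 ≡ 830 mod 7823]
  = -(415 / 7823)    [7823 ≡ 7 mod 8 ⇒ (2 / 7823) = +1]
  = (7823 / 415)    [QR: both ≡ 3 mod 4, sign flips]
  = (353 / 415)    [7823 ≡ 353 mod 415]
  = (415 / 353)    [QR: 353 ≡ 1 mod 4, sign kept]
  = (62 / 353)    [415 ≡ 62 mod 353]
  = (31 / 353)    [353 ≡ 1 mod 8 ⇒ (2 / 353) = +1]
  = (353 / 31)    [QR: 353 ≡ 1 mod 4, sign kept]
  = (12 / 31)    [353 ≡ 12 mod 31]
  = (3 / 31)    [31 ≡ 7 mod 8 ⇒ (2 / 31)^2 = +1]
  = -(31 / 3)    [QR: both ≡ 3 mod 4, sign flips]
  = -(1 / 3)    [31 ≡ 1 mod 3]
  = -1    [(1 / 3) = 1]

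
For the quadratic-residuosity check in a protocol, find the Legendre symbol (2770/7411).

(2770/7411)
  = -(1385/7411)    [7411 ≡ 3 mod 8 ⇒ (2/7411) = -1]
  = -(7411/1385)    [QR: 1385 ≡ 1 mod 4, sign kept]
  = -(486/1385)    [7411 ≡ 486 mod 1385]
  = -(243/1385)    [1385 ≡ 1 mod 8 ⇒ (2/1385) = +1]
  = -(1385/243)    [QR: 1385 ≡ 1 mod 4, sign kept]
  = -(170/243)    [1385 ≡ 170 mod 243]
  = (85/243)    [243 ≡ 3 mod 8 ⇒ (2/243) = -1]
  = (243/85)    [QR: 85 ≡ 1 mod 4, sign kept]
  = (73/85)    [243 ≡ 73 mod 85]
  = (85/73)    [QR: 73 ≡ 1 mod 4, sign kept]
  = (12/73)    [85 ≡ 12 mod 73]
  = (3/73)    [73 ≡ 1 mod 8 ⇒ (2/73)^2 = +1]
  = (73/3)    [QR: 73 ≡ 1 mod 4, sign kept]
  = (1/3)    [73 ≡ 1 mod 3]
  = 1    [(1/3) = 1]

1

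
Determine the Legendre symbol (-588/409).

1

(-588/409)
  = (588/409)    [409 ≡ 1 mod 4 ⇒ (-1/409) = +1]
  = (179/409)    [588 ≡ 179 mod 409]
  = (409/179)    [QR: 409 ≡ 1 mod 4, sign kept]
  = (51/179)    [409 ≡ 51 mod 179]
  = -(179/51)    [QR: both ≡ 3 mod 4, sign flips]
  = -(26/51)    [179 ≡ 26 mod 51]
  = (13/51)    [51 ≡ 3 mod 8 ⇒ (2/51) = -1]
  = (51/13)    [QR: 13 ≡ 1 mod 4, sign kept]
  = (12/13)    [51 ≡ 12 mod 13]
  = (3/13)    [13 ≡ 5 mod 8 ⇒ (2/13)^2 = +1]
  = (13/3)    [QR: 13 ≡ 1 mod 4, sign kept]
  = (1/3)    [13 ≡ 1 mod 3]
  = 1    [(1/3) = 1]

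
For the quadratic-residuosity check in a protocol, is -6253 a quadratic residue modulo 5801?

Pull out -1: (-6253/5801) = (-1/5801)·(6253/5801). Since 5801 ≡ 1 (mod 4), (-1/5801) = +1. Now have (6253/5801).
Reduce the numerator: 6253 ≡ 452 (mod 5801), so (6253/5801) = (452/5801).
Factor out 2: 452 = 2^2·113. Since 5801 ≡ 1 (mod 8), (2/5801) = +1, and (2/5801)^2 = +1. Now have (113/5801).
113 ≡ 1 (mod 4), so quadratic reciprocity gives (113/5801) = (5801/113). Reduce: 5801 ≡ 38 (mod 113). Now have (38/113).
Factor out 2: 38 = 2·19. Since 113 ≡ 1 (mod 8), (2/113) = +1. Now have (19/113).
113 ≡ 1 (mod 4), so quadratic reciprocity gives (19/113) = (113/19). Reduce: 113 ≡ 18 (mod 19). Now have (18/19).
Factor out 2: 18 = 2·9. Since 19 ≡ 3 (mod 8), (2/19) = -1. Now have -(9/19).
9 ≡ 1 (mod 4), so quadratic reciprocity gives (9/19) = (19/9). Reduce: 19 ≡ 1 (mod 9). Now have -(1/9).
(1/9) = 1. Collecting the sign factors: -1.
The Legendre symbol is -1, so x^2 ≡ -6253 (mod 5801) has no solution.

no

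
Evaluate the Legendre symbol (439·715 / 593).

-1

By multiplicativity, (439·715 / 593) = (439 / 593)·(715 / 593).
First factor (439 / 593):
(439 / 593)
  = (593 / 439)    [QR: 593 ≡ 1 mod 4, sign kept]
  = (154 / 439)    [593 ≡ 154 mod 439]
  = (77 / 439)    [439 ≡ 7 mod 8 ⇒ (2 / 439) = +1]
  = (439 / 77)    [QR: 77 ≡ 1 mod 4, sign kept]
  = (54 / 77)    [439 ≡ 54 mod 77]
  = -(27 / 77)    [77 ≡ 5 mod 8 ⇒ (2 / 77) = -1]
  = -(77 / 27)    [QR: 77 ≡ 1 mod 4, sign kept]
  = -(23 / 27)    [77 ≡ 23 mod 27]
  = (27 / 23)    [QR: both ≡ 3 mod 4, sign flips]
  = (4 / 23)    [27 ≡ 4 mod 23]
  = (1 / 23)    [23 ≡ 7 mod 8 ⇒ (2 / 23)^2 = +1]
  = 1    [(1 / 23) = 1]
Second factor (715 / 593):
(715 / 593)
  = (122 / 593)    [715 ≡ 122 mod 593]
  = (61 / 593)    [593 ≡ 1 mod 8 ⇒ (2 / 593) = +1]
  = (593 / 61)    [QR: 61 ≡ 1 mod 4, sign kept]
  = (44 / 61)    [593 ≡ 44 mod 61]
  = (11 / 61)    [61 ≡ 5 mod 8 ⇒ (2 / 61)^2 = +1]
  = (61 / 11)    [QR: 61 ≡ 1 mod 4, sign kept]
  = (6 / 11)    [61 ≡ 6 mod 11]
  = -(3 / 11)    [11 ≡ 3 mod 8 ⇒ (2 / 11) = -1]
  = (11 / 3)    [QR: both ≡ 3 mod 4, sign flips]
  = (2 / 3)    [11 ≡ 2 mod 3]
  = -(1 / 3)    [3 ≡ 3 mod 8 ⇒ (2 / 3) = -1]
  = -1    [(1 / 3) = 1]
Product: (1)·(-1) = -1.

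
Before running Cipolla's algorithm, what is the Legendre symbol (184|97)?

-1

Reduce the numerator: 184 ≡ 87 (mod 97), so (184|97) = (87|97).
97 ≡ 1 (mod 4), so quadratic reciprocity gives (87|97) = (97|87). Reduce: 97 ≡ 10 (mod 87). Now have (10|87).
Factor out 2: 10 = 2·5. Since 87 ≡ 7 (mod 8), (2|87) = +1. Now have (5|87).
5 ≡ 1 (mod 4), so quadratic reciprocity gives (5|87) = (87|5). Reduce: 87 ≡ 2 (mod 5). Now have (2|5).
Factor out 2: 2 = 2. Since 5 ≡ 5 (mod 8), (2|5) = -1. Now have -(1|5).
(1|5) = 1. Collecting the sign factors: -1.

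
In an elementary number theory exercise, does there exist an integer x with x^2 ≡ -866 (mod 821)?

yes

Reduce the numerator: -866 ≡ 776 (mod 821), so (-866/821) = (776/821).
Factor out 2: 776 = 2^3·97. Since 821 ≡ 5 (mod 8), (2/821) = -1, and (2/821)^3 = -1. Now have -(97/821).
97 ≡ 1 (mod 4), so quadratic reciprocity gives (97/821) = (821/97). Reduce: 821 ≡ 45 (mod 97). Now have -(45/97).
45 ≡ 1 (mod 4), so quadratic reciprocity gives (45/97) = (97/45). Reduce: 97 ≡ 7 (mod 45). Now have -(7/45).
45 ≡ 1 (mod 4), so quadratic reciprocity gives (7/45) = (45/7). Reduce: 45 ≡ 3 (mod 7). Now have -(3/7).
Both 3 ≡ 3 and 7 ≡ 3 (mod 4), so reciprocity gives (3/7) = -(7/3). Reduce: 7 ≡ 1 (mod 3). Now have (1/3).
(1/3) = 1. Collecting the sign factors: 1.
(-866/821) = 1, and 821 is prime, so -866 is a quadratic residue mod 821.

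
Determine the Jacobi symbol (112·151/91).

By multiplicativity, (112·151/91) = (112/91)·(151/91).
First factor (112/91):
Reduce the numerator: 112 ≡ 21 (mod 91), so (112/91) = (21/91).
21 ≡ 1 (mod 4), so quadratic reciprocity gives (21/91) = (91/21). Reduce: 91 ≡ 7 (mod 21). Now have (7/21).
21 ≡ 1 (mod 4), so quadratic reciprocity gives (7/21) = (21/7). Reduce: 21 ≡ 0 (mod 7). Now have (0/7).
The numerator is now 0 with denominator 7 > 1: the symbol is 0.
Second factor (151/91):
Reduce the numerator: 151 ≡ 60 (mod 91), so (151/91) = (60/91).
Factor out 2: 60 = 2^2·15. Since 91 ≡ 3 (mod 8), (2/91) = -1, and (2/91)^2 = +1. Now have (15/91).
Both 15 ≡ 3 and 91 ≡ 3 (mod 4), so reciprocity gives (15/91) = -(91/15). Reduce: 91 ≡ 1 (mod 15). Now have -(1/15).
(1/15) = 1. Collecting the sign factors: -1.
Product: (0)·(-1) = 0.

0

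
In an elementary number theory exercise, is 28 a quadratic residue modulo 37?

yes

(28/37)
  = (7/37)    [37 ≡ 5 mod 8 ⇒ (2/37)^2 = +1]
  = (37/7)    [QR: 37 ≡ 1 mod 4, sign kept]
  = (2/7)    [37 ≡ 2 mod 7]
  = (1/7)    [7 ≡ 7 mod 8 ⇒ (2/7) = +1]
  = 1    [(1/7) = 1]
(28/37) = 1, and 37 is prime, so 28 is a quadratic residue mod 37.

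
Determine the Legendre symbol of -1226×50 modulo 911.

1

By multiplicativity, (-1226·50/911) = (-1226/911)·(50/911).
First factor (-1226/911):
Pull out -1: (-1226/911) = (-1/911)·(1226/911). Since 911 ≡ 3 (mod 4), (-1/911) = -1. Now have -(1226/911).
Reduce the numerator: 1226 ≡ 315 (mod 911), so (1226/911) = (315/911).
Both 315 ≡ 3 and 911 ≡ 3 (mod 4), so reciprocity gives (315/911) = -(911/315). Reduce: 911 ≡ 281 (mod 315). Now have (281/315).
281 ≡ 1 (mod 4), so quadratic reciprocity gives (281/315) = (315/281). Reduce: 315 ≡ 34 (mod 281). Now have (34/281).
Factor out 2: 34 = 2·17. Since 281 ≡ 1 (mod 8), (2/281) = +1. Now have (17/281).
17 ≡ 1 (mod 4), so quadratic reciprocity gives (17/281) = (281/17). Reduce: 281 ≡ 9 (mod 17). Now have (9/17).
9 ≡ 1 (mod 4), so quadratic reciprocity gives (9/17) = (17/9). Reduce: 17 ≡ 8 (mod 9). Now have (8/9).
Factor out 2: 8 = 2^3. Since 9 ≡ 1 (mod 8), (2/9) = +1, and (2/9)^3 = +1. Now have (1/9).
(1/9) = 1. Collecting the sign factors: 1.
Second factor (50/911):
Factor out 2: 50 = 2·25. Since 911 ≡ 7 (mod 8), (2/911) = +1. Now have (25/911).
25 ≡ 1 (mod 4), so quadratic reciprocity gives (25/911) = (911/25). Reduce: 911 ≡ 11 (mod 25). Now have (11/25).
25 ≡ 1 (mod 4), so quadratic reciprocity gives (11/25) = (25/11). Reduce: 25 ≡ 3 (mod 11). Now have (3/11).
Both 3 ≡ 3 and 11 ≡ 3 (mod 4), so reciprocity gives (3/11) = -(11/3). Reduce: 11 ≡ 2 (mod 3). Now have -(2/3).
Factor out 2: 2 = 2. Since 3 ≡ 3 (mod 8), (2/3) = -1. Now have (1/3).
(1/3) = 1. Collecting the sign factors: 1.
Product: (1)·(1) = 1.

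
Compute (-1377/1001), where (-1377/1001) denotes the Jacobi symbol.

1

Pull out -1: (-1377/1001) = (-1/1001)·(1377/1001). Since 1001 ≡ 1 (mod 4), (-1/1001) = +1. Now have (1377/1001).
Reduce the numerator: 1377 ≡ 376 (mod 1001), so (1377/1001) = (376/1001).
Factor out 2: 376 = 2^3·47. Since 1001 ≡ 1 (mod 8), (2/1001) = +1, and (2/1001)^3 = +1. Now have (47/1001).
1001 ≡ 1 (mod 4), so quadratic reciprocity gives (47/1001) = (1001/47). Reduce: 1001 ≡ 14 (mod 47). Now have (14/47).
Factor out 2: 14 = 2·7. Since 47 ≡ 7 (mod 8), (2/47) = +1. Now have (7/47).
Both 7 ≡ 3 and 47 ≡ 3 (mod 4), so reciprocity gives (7/47) = -(47/7). Reduce: 47 ≡ 5 (mod 7). Now have -(5/7).
5 ≡ 1 (mod 4), so quadratic reciprocity gives (5/7) = (7/5). Reduce: 7 ≡ 2 (mod 5). Now have -(2/5).
Factor out 2: 2 = 2. Since 5 ≡ 5 (mod 8), (2/5) = -1. Now have (1/5).
(1/5) = 1. Collecting the sign factors: 1.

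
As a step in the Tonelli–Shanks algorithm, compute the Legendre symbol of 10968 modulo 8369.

Reduce the numerator: 10968 ≡ 2599 (mod 8369), so (10968/8369) = (2599/8369).
8369 ≡ 1 (mod 4), so quadratic reciprocity gives (2599/8369) = (8369/2599). Reduce: 8369 ≡ 572 (mod 2599). Now have (572/2599).
Factor out 2: 572 = 2^2·143. Since 2599 ≡ 7 (mod 8), (2/2599) = +1, and (2/2599)^2 = +1. Now have (143/2599).
Both 143 ≡ 3 and 2599 ≡ 3 (mod 4), so reciprocity gives (143/2599) = -(2599/143). Reduce: 2599 ≡ 25 (mod 143). Now have -(25/143).
25 ≡ 1 (mod 4), so quadratic reciprocity gives (25/143) = (143/25). Reduce: 143 ≡ 18 (mod 25). Now have -(18/25).
Factor out 2: 18 = 2·9. Since 25 ≡ 1 (mod 8), (2/25) = +1. Now have -(9/25).
9 ≡ 1 (mod 4), so quadratic reciprocity gives (9/25) = (25/9). Reduce: 25 ≡ 7 (mod 9). Now have -(7/9).
9 ≡ 1 (mod 4), so quadratic reciprocity gives (7/9) = (9/7). Reduce: 9 ≡ 2 (mod 7). Now have -(2/7).
Factor out 2: 2 = 2. Since 7 ≡ 7 (mod 8), (2/7) = +1. Now have -(1/7).
(1/7) = 1. Collecting the sign factors: -1.

-1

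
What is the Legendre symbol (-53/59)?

(-53/59)
  = -(53/59)    [59 ≡ 3 mod 4 ⇒ (-1/59) = -1]
  = -(59/53)    [QR: 53 ≡ 1 mod 4, sign kept]
  = -(6/53)    [59 ≡ 6 mod 53]
  = (3/53)    [53 ≡ 5 mod 8 ⇒ (2/53) = -1]
  = (53/3)    [QR: 53 ≡ 1 mod 4, sign kept]
  = (2/3)    [53 ≡ 2 mod 3]
  = -(1/3)    [3 ≡ 3 mod 8 ⇒ (2/3) = -1]
  = -1    [(1/3) = 1]

-1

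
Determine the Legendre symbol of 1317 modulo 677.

1

(1317 / 677)
  = (640 / 677)    [1317 ≡ 640 mod 677]
  = -(5 / 677)    [677 ≡ 5 mod 8 ⇒ (2 / 677)^7 = -1]
  = -(677 / 5)    [QR: 5 ≡ 1 mod 4, sign kept]
  = -(2 / 5)    [677 ≡ 2 mod 5]
  = (1 / 5)    [5 ≡ 5 mod 8 ⇒ (2 / 5) = -1]
  = 1    [(1 / 5) = 1]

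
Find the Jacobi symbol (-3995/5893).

1

(-3995/5893)
  = (1898/5893)    [-3995 ≡ 1898 mod 5893]
  = -(949/5893)    [5893 ≡ 5 mod 8 ⇒ (2/5893) = -1]
  = -(5893/949)    [QR: 949 ≡ 1 mod 4, sign kept]
  = -(199/949)    [5893 ≡ 199 mod 949]
  = -(949/199)    [QR: 949 ≡ 1 mod 4, sign kept]
  = -(153/199)    [949 ≡ 153 mod 199]
  = -(199/153)    [QR: 153 ≡ 1 mod 4, sign kept]
  = -(46/153)    [199 ≡ 46 mod 153]
  = -(23/153)    [153 ≡ 1 mod 8 ⇒ (2/153) = +1]
  = -(153/23)    [QR: 153 ≡ 1 mod 4, sign kept]
  = -(15/23)    [153 ≡ 15 mod 23]
  = (23/15)    [QR: both ≡ 3 mod 4, sign flips]
  = (8/15)    [23 ≡ 8 mod 15]
  = (1/15)    [15 ≡ 7 mod 8 ⇒ (2/15)^3 = +1]
  = 1    [(1/15) = 1]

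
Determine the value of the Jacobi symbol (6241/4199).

1

(6241/4199)
  = (2042/4199)    [6241 ≡ 2042 mod 4199]
  = (1021/4199)    [4199 ≡ 7 mod 8 ⇒ (2/4199) = +1]
  = (4199/1021)    [QR: 1021 ≡ 1 mod 4, sign kept]
  = (115/1021)    [4199 ≡ 115 mod 1021]
  = (1021/115)    [QR: 1021 ≡ 1 mod 4, sign kept]
  = (101/115)    [1021 ≡ 101 mod 115]
  = (115/101)    [QR: 101 ≡ 1 mod 4, sign kept]
  = (14/101)    [115 ≡ 14 mod 101]
  = -(7/101)    [101 ≡ 5 mod 8 ⇒ (2/101) = -1]
  = -(101/7)    [QR: 101 ≡ 1 mod 4, sign kept]
  = -(3/7)    [101 ≡ 3 mod 7]
  = (7/3)    [QR: both ≡ 3 mod 4, sign flips]
  = (1/3)    [7 ≡ 1 mod 3]
  = 1    [(1/3) = 1]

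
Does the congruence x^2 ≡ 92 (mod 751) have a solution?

yes

Factor out 2: 92 = 2^2·23. Since 751 ≡ 7 (mod 8), (2/751) = +1, and (2/751)^2 = +1. Now have (23/751).
Both 23 ≡ 3 and 751 ≡ 3 (mod 4), so reciprocity gives (23/751) = -(751/23). Reduce: 751 ≡ 15 (mod 23). Now have -(15/23).
Both 15 ≡ 3 and 23 ≡ 3 (mod 4), so reciprocity gives (15/23) = -(23/15). Reduce: 23 ≡ 8 (mod 15). Now have (8/15).
Factor out 2: 8 = 2^3. Since 15 ≡ 7 (mod 8), (2/15) = +1, and (2/15)^3 = +1. Now have (1/15).
(1/15) = 1. Collecting the sign factors: 1.
The Legendre symbol is 1, so x^2 ≡ 92 (mod 751) has solution.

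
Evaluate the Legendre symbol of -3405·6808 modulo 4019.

By multiplicativity, (-3405·6808|4019) = (-3405|4019)·(6808|4019).
First factor (-3405|4019):
(-3405|4019)
  = (614|4019)    [-3405 ≡ 614 mod 4019]
  = -(307|4019)    [4019 ≡ 3 mod 8 ⇒ (2|4019) = -1]
  = (4019|307)    [QR: both ≡ 3 mod 4, sign flips]
  = (28|307)    [4019 ≡ 28 mod 307]
  = (7|307)    [307 ≡ 3 mod 8 ⇒ (2|307)^2 = +1]
  = -(307|7)    [QR: both ≡ 3 mod 4, sign flips]
  = -(6|7)    [307 ≡ 6 mod 7]
  = -(3|7)    [7 ≡ 7 mod 8 ⇒ (2|7) = +1]
  = (7|3)    [QR: both ≡ 3 mod 4, sign flips]
  = (1|3)    [7 ≡ 1 mod 3]
  = 1    [(1|3) = 1]
Second factor (6808|4019):
(6808|4019)
  = (2789|4019)    [6808 ≡ 2789 mod 4019]
  = (4019|2789)    [QR: 2789 ≡ 1 mod 4, sign kept]
  = (1230|2789)    [4019 ≡ 1230 mod 2789]
  = -(615|2789)    [2789 ≡ 5 mod 8 ⇒ (2|2789) = -1]
  = -(2789|615)    [QR: 2789 ≡ 1 mod 4, sign kept]
  = -(329|615)    [2789 ≡ 329 mod 615]
  = -(615|329)    [QR: 329 ≡ 1 mod 4, sign kept]
  = -(286|329)    [615 ≡ 286 mod 329]
  = -(143|329)    [329 ≡ 1 mod 8 ⇒ (2|329) = +1]
  = -(329|143)    [QR: 329 ≡ 1 mod 4, sign kept]
  = -(43|143)    [329 ≡ 43 mod 143]
  = (143|43)    [QR: both ≡ 3 mod 4, sign flips]
  = (14|43)    [143 ≡ 14 mod 43]
  = -(7|43)    [43 ≡ 3 mod 8 ⇒ (2|43) = -1]
  = (43|7)    [QR: both ≡ 3 mod 4, sign flips]
  = (1|7)    [43 ≡ 1 mod 7]
  = 1    [(1|7) = 1]
Product: (1)·(1) = 1.

1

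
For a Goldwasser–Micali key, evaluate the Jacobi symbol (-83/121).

1

Reduce the numerator: -83 ≡ 38 (mod 121), so (-83/121) = (38/121).
Factor out 2: 38 = 2·19. Since 121 ≡ 1 (mod 8), (2/121) = +1. Now have (19/121).
121 ≡ 1 (mod 4), so quadratic reciprocity gives (19/121) = (121/19). Reduce: 121 ≡ 7 (mod 19). Now have (7/19).
Both 7 ≡ 3 and 19 ≡ 3 (mod 4), so reciprocity gives (7/19) = -(19/7). Reduce: 19 ≡ 5 (mod 7). Now have -(5/7).
5 ≡ 1 (mod 4), so quadratic reciprocity gives (5/7) = (7/5). Reduce: 7 ≡ 2 (mod 5). Now have -(2/5).
Factor out 2: 2 = 2. Since 5 ≡ 5 (mod 8), (2/5) = -1. Now have (1/5).
(1/5) = 1. Collecting the sign factors: 1.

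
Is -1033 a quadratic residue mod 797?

no

Pull out -1: (-1033|797) = (-1|797)·(1033|797). Since 797 ≡ 1 (mod 4), (-1|797) = +1. Now have (1033|797).
Reduce the numerator: 1033 ≡ 236 (mod 797), so (1033|797) = (236|797).
Factor out 2: 236 = 2^2·59. Since 797 ≡ 5 (mod 8), (2|797) = -1, and (2|797)^2 = +1. Now have (59|797).
797 ≡ 1 (mod 4), so quadratic reciprocity gives (59|797) = (797|59). Reduce: 797 ≡ 30 (mod 59). Now have (30|59).
Factor out 2: 30 = 2·15. Since 59 ≡ 3 (mod 8), (2|59) = -1. Now have -(15|59).
Both 15 ≡ 3 and 59 ≡ 3 (mod 4), so reciprocity gives (15|59) = -(59|15). Reduce: 59 ≡ 14 (mod 15). Now have (14|15).
Factor out 2: 14 = 2·7. Since 15 ≡ 7 (mod 8), (2|15) = +1. Now have (7|15).
Both 7 ≡ 3 and 15 ≡ 3 (mod 4), so reciprocity gives (7|15) = -(15|7). Reduce: 15 ≡ 1 (mod 7). Now have -(1|7).
(1|7) = 1. Collecting the sign factors: -1.
The Legendre symbol is -1, so x^2 ≡ -1033 (mod 797) has no solution.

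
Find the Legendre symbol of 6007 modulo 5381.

1

Reduce the numerator: 6007 ≡ 626 (mod 5381), so (6007 / 5381) = (626 / 5381).
Factor out 2: 626 = 2·313. Since 5381 ≡ 5 (mod 8), (2 / 5381) = -1. Now have -(313 / 5381).
313 ≡ 1 (mod 4), so quadratic reciprocity gives (313 / 5381) = (5381 / 313). Reduce: 5381 ≡ 60 (mod 313). Now have -(60 / 313).
Factor out 2: 60 = 2^2·15. Since 313 ≡ 1 (mod 8), (2 / 313) = +1, and (2 / 313)^2 = +1. Now have -(15 / 313).
313 ≡ 1 (mod 4), so quadratic reciprocity gives (15 / 313) = (313 / 15). Reduce: 313 ≡ 13 (mod 15). Now have -(13 / 15).
13 ≡ 1 (mod 4), so quadratic reciprocity gives (13 / 15) = (15 / 13). Reduce: 15 ≡ 2 (mod 13). Now have -(2 / 13).
Factor out 2: 2 = 2. Since 13 ≡ 5 (mod 8), (2 / 13) = -1. Now have (1 / 13).
(1 / 13) = 1. Collecting the sign factors: 1.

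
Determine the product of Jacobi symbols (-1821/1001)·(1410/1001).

1

By multiplicativity, (-1821·1410/1001) = (-1821/1001)·(1410/1001).
First factor (-1821/1001):
(-1821/1001)
  = (181/1001)    [-1821 ≡ 181 mod 1001]
  = (1001/181)    [QR: 181 ≡ 1 mod 4, sign kept]
  = (96/181)    [1001 ≡ 96 mod 181]
  = -(3/181)    [181 ≡ 5 mod 8 ⇒ (2/181)^5 = -1]
  = -(181/3)    [QR: 181 ≡ 1 mod 4, sign kept]
  = -(1/3)    [181 ≡ 1 mod 3]
  = -1    [(1/3) = 1]
Second factor (1410/1001):
(1410/1001)
  = (409/1001)    [1410 ≡ 409 mod 1001]
  = (1001/409)    [QR: 409 ≡ 1 mod 4, sign kept]
  = (183/409)    [1001 ≡ 183 mod 409]
  = (409/183)    [QR: 409 ≡ 1 mod 4, sign kept]
  = (43/183)    [409 ≡ 43 mod 183]
  = -(183/43)    [QR: both ≡ 3 mod 4, sign flips]
  = -(11/43)    [183 ≡ 11 mod 43]
  = (43/11)    [QR: both ≡ 3 mod 4, sign flips]
  = (10/11)    [43 ≡ 10 mod 11]
  = -(5/11)    [11 ≡ 3 mod 8 ⇒ (2/11) = -1]
  = -(11/5)    [QR: 5 ≡ 1 mod 4, sign kept]
  = -(1/5)    [11 ≡ 1 mod 5]
  = -1    [(1/5) = 1]
Product: (-1)·(-1) = 1.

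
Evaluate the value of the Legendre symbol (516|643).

1

Factor out 2: 516 = 2^2·129. Since 643 ≡ 3 (mod 8), (2|643) = -1, and (2|643)^2 = +1. Now have (129|643).
129 ≡ 1 (mod 4), so quadratic reciprocity gives (129|643) = (643|129). Reduce: 643 ≡ 127 (mod 129). Now have (127|129).
129 ≡ 1 (mod 4), so quadratic reciprocity gives (127|129) = (129|127). Reduce: 129 ≡ 2 (mod 127). Now have (2|127).
Factor out 2: 2 = 2. Since 127 ≡ 7 (mod 8), (2|127) = +1. Now have (1|127).
(1|127) = 1. Collecting the sign factors: 1.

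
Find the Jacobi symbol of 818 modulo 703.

1

Reduce the numerator: 818 ≡ 115 (mod 703), so (818/703) = (115/703).
Both 115 ≡ 3 and 703 ≡ 3 (mod 4), so reciprocity gives (115/703) = -(703/115). Reduce: 703 ≡ 13 (mod 115). Now have -(13/115).
13 ≡ 1 (mod 4), so quadratic reciprocity gives (13/115) = (115/13). Reduce: 115 ≡ 11 (mod 13). Now have -(11/13).
13 ≡ 1 (mod 4), so quadratic reciprocity gives (11/13) = (13/11). Reduce: 13 ≡ 2 (mod 11). Now have -(2/11).
Factor out 2: 2 = 2. Since 11 ≡ 3 (mod 8), (2/11) = -1. Now have (1/11).
(1/11) = 1. Collecting the sign factors: 1.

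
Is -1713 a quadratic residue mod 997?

no

(-1713/997)
  = (1713/997)    [997 ≡ 1 mod 4 ⇒ (-1/997) = +1]
  = (716/997)    [1713 ≡ 716 mod 997]
  = (179/997)    [997 ≡ 5 mod 8 ⇒ (2/997)^2 = +1]
  = (997/179)    [QR: 997 ≡ 1 mod 4, sign kept]
  = (102/179)    [997 ≡ 102 mod 179]
  = -(51/179)    [179 ≡ 3 mod 8 ⇒ (2/179) = -1]
  = (179/51)    [QR: both ≡ 3 mod 4, sign flips]
  = (26/51)    [179 ≡ 26 mod 51]
  = -(13/51)    [51 ≡ 3 mod 8 ⇒ (2/51) = -1]
  = -(51/13)    [QR: 13 ≡ 1 mod 4, sign kept]
  = -(12/13)    [51 ≡ 12 mod 13]
  = -(3/13)    [13 ≡ 5 mod 8 ⇒ (2/13)^2 = +1]
  = -(13/3)    [QR: 13 ≡ 1 mod 4, sign kept]
  = -(1/3)    [13 ≡ 1 mod 3]
  = -1    [(1/3) = 1]
The Legendre symbol is -1, so x^2 ≡ -1713 (mod 997) has no solution.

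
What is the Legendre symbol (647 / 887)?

Both 647 ≡ 3 and 887 ≡ 3 (mod 4), so reciprocity gives (647 / 887) = -(887 / 647). Reduce: 887 ≡ 240 (mod 647). Now have -(240 / 647).
Factor out 2: 240 = 2^4·15. Since 647 ≡ 7 (mod 8), (2 / 647) = +1, and (2 / 647)^4 = +1. Now have -(15 / 647).
Both 15 ≡ 3 and 647 ≡ 3 (mod 4), so reciprocity gives (15 / 647) = -(647 / 15). Reduce: 647 ≡ 2 (mod 15). Now have (2 / 15).
Factor out 2: 2 = 2. Since 15 ≡ 7 (mod 8), (2 / 15) = +1. Now have (1 / 15).
(1 / 15) = 1. Collecting the sign factors: 1.

1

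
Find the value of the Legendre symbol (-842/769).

-1

Reduce the numerator: -842 ≡ 696 (mod 769), so (-842/769) = (696/769).
Factor out 2: 696 = 2^3·87. Since 769 ≡ 1 (mod 8), (2/769) = +1, and (2/769)^3 = +1. Now have (87/769).
769 ≡ 1 (mod 4), so quadratic reciprocity gives (87/769) = (769/87). Reduce: 769 ≡ 73 (mod 87). Now have (73/87).
73 ≡ 1 (mod 4), so quadratic reciprocity gives (73/87) = (87/73). Reduce: 87 ≡ 14 (mod 73). Now have (14/73).
Factor out 2: 14 = 2·7. Since 73 ≡ 1 (mod 8), (2/73) = +1. Now have (7/73).
73 ≡ 1 (mod 4), so quadratic reciprocity gives (7/73) = (73/7). Reduce: 73 ≡ 3 (mod 7). Now have (3/7).
Both 3 ≡ 3 and 7 ≡ 3 (mod 4), so reciprocity gives (3/7) = -(7/3). Reduce: 7 ≡ 1 (mod 3). Now have -(1/3).
(1/3) = 1. Collecting the sign factors: -1.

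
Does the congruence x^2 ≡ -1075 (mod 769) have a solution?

yes

Pull out -1: (-1075/769) = (-1/769)·(1075/769). Since 769 ≡ 1 (mod 4), (-1/769) = +1. Now have (1075/769).
Reduce the numerator: 1075 ≡ 306 (mod 769), so (1075/769) = (306/769).
Factor out 2: 306 = 2·153. Since 769 ≡ 1 (mod 8), (2/769) = +1. Now have (153/769).
153 ≡ 1 (mod 4), so quadratic reciprocity gives (153/769) = (769/153). Reduce: 769 ≡ 4 (mod 153). Now have (4/153).
Factor out 2: 4 = 2^2. Since 153 ≡ 1 (mod 8), (2/153) = +1, and (2/153)^2 = +1. Now have (1/153).
(1/153) = 1. Collecting the sign factors: 1.
(-1075/769) = 1, and 769 is prime, so -1075 is a quadratic residue mod 769.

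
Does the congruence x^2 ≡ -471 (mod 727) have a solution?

yes

Reduce the numerator: -471 ≡ 256 (mod 727), so (-471/727) = (256/727).
Factor out 2: 256 = 2^8. Since 727 ≡ 7 (mod 8), (2/727) = +1, and (2/727)^8 = +1. Now have (1/727).
(1/727) = 1. Collecting the sign factors: 1.
(-471/727) = 1, and 727 is prime, so -471 is a quadratic residue mod 727.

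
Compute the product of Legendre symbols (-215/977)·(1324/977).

By multiplicativity, (-215·1324/977) = (-215/977)·(1324/977).
First factor (-215/977):
(-215/977)
  = (762/977)    [-215 ≡ 762 mod 977]
  = (381/977)    [977 ≡ 1 mod 8 ⇒ (2/977) = +1]
  = (977/381)    [QR: 381 ≡ 1 mod 4, sign kept]
  = (215/381)    [977 ≡ 215 mod 381]
  = (381/215)    [QR: 381 ≡ 1 mod 4, sign kept]
  = (166/215)    [381 ≡ 166 mod 215]
  = (83/215)    [215 ≡ 7 mod 8 ⇒ (2/215) = +1]
  = -(215/83)    [QR: both ≡ 3 mod 4, sign flips]
  = -(49/83)    [215 ≡ 49 mod 83]
  = -(83/49)    [QR: 49 ≡ 1 mod 4, sign kept]
  = -(34/49)    [83 ≡ 34 mod 49]
  = -(17/49)    [49 ≡ 1 mod 8 ⇒ (2/49) = +1]
  = -(49/17)    [QR: 17 ≡ 1 mod 4, sign kept]
  = -(15/17)    [49 ≡ 15 mod 17]
  = -(17/15)    [QR: 17 ≡ 1 mod 4, sign kept]
  = -(2/15)    [17 ≡ 2 mod 15]
  = -(1/15)    [15 ≡ 7 mod 8 ⇒ (2/15) = +1]
  = -1    [(1/15) = 1]
Second factor (1324/977):
(1324/977)
  = (347/977)    [1324 ≡ 347 mod 977]
  = (977/347)    [QR: 977 ≡ 1 mod 4, sign kept]
  = (283/347)    [977 ≡ 283 mod 347]
  = -(347/283)    [QR: both ≡ 3 mod 4, sign flips]
  = -(64/283)    [347 ≡ 64 mod 283]
  = -(1/283)    [283 ≡ 3 mod 8 ⇒ (2/283)^6 = +1]
  = -1    [(1/283) = 1]
Product: (-1)·(-1) = 1.

1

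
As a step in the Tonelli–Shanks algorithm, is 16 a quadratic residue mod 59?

(16/59)
  = (1/59)    [59 ≡ 3 mod 8 ⇒ (2/59)^4 = +1]
  = 1    [(1/59) = 1]
The Legendre symbol is 1, so x^2 ≡ 16 (mod 59) has solution.

yes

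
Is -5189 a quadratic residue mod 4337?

no

Pull out -1: (-5189|4337) = (-1|4337)·(5189|4337). Since 4337 ≡ 1 (mod 4), (-1|4337) = +1. Now have (5189|4337).
Reduce the numerator: 5189 ≡ 852 (mod 4337), so (5189|4337) = (852|4337).
Factor out 2: 852 = 2^2·213. Since 4337 ≡ 1 (mod 8), (2|4337) = +1, and (2|4337)^2 = +1. Now have (213|4337).
213 ≡ 1 (mod 4), so quadratic reciprocity gives (213|4337) = (4337|213). Reduce: 4337 ≡ 77 (mod 213). Now have (77|213).
77 ≡ 1 (mod 4), so quadratic reciprocity gives (77|213) = (213|77). Reduce: 213 ≡ 59 (mod 77). Now have (59|77).
77 ≡ 1 (mod 4), so quadratic reciprocity gives (59|77) = (77|59). Reduce: 77 ≡ 18 (mod 59). Now have (18|59).
Factor out 2: 18 = 2·9. Since 59 ≡ 3 (mod 8), (2|59) = -1. Now have -(9|59).
9 ≡ 1 (mod 4), so quadratic reciprocity gives (9|59) = (59|9). Reduce: 59 ≡ 5 (mod 9). Now have -(5|9).
5 ≡ 1 (mod 4), so quadratic reciprocity gives (5|9) = (9|5). Reduce: 9 ≡ 4 (mod 5). Now have -(4|5).
Factor out 2: 4 = 2^2. Since 5 ≡ 5 (mod 8), (2|5) = -1, and (2|5)^2 = +1. Now have -(1|5).
(1|5) = 1. Collecting the sign factors: -1.
(-5189|4337) = -1, and 4337 is prime, so -5189 is not a quadratic residue mod 4337.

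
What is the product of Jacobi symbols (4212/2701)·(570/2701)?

1

By multiplicativity, (4212·570/2701) = (4212/2701)·(570/2701).
First factor (4212/2701):
(4212/2701)
  = (1511/2701)    [4212 ≡ 1511 mod 2701]
  = (2701/1511)    [QR: 2701 ≡ 1 mod 4, sign kept]
  = (1190/1511)    [2701 ≡ 1190 mod 1511]
  = (595/1511)    [1511 ≡ 7 mod 8 ⇒ (2/1511) = +1]
  = -(1511/595)    [QR: both ≡ 3 mod 4, sign flips]
  = -(321/595)    [1511 ≡ 321 mod 595]
  = -(595/321)    [QR: 321 ≡ 1 mod 4, sign kept]
  = -(274/321)    [595 ≡ 274 mod 321]
  = -(137/321)    [321 ≡ 1 mod 8 ⇒ (2/321) = +1]
  = -(321/137)    [QR: 137 ≡ 1 mod 4, sign kept]
  = -(47/137)    [321 ≡ 47 mod 137]
  = -(137/47)    [QR: 137 ≡ 1 mod 4, sign kept]
  = -(43/47)    [137 ≡ 43 mod 47]
  = (47/43)    [QR: both ≡ 3 mod 4, sign flips]
  = (4/43)    [47 ≡ 4 mod 43]
  = (1/43)    [43 ≡ 3 mod 8 ⇒ (2/43)^2 = +1]
  = 1    [(1/43) = 1]
Second factor (570/2701):
(570/2701)
  = -(285/2701)    [2701 ≡ 5 mod 8 ⇒ (2/2701) = -1]
  = -(2701/285)    [QR: 285 ≡ 1 mod 4, sign kept]
  = -(136/285)    [2701 ≡ 136 mod 285]
  = (17/285)    [285 ≡ 5 mod 8 ⇒ (2/285)^3 = -1]
  = (285/17)    [QR: 17 ≡ 1 mod 4, sign kept]
  = (13/17)    [285 ≡ 13 mod 17]
  = (17/13)    [QR: 13 ≡ 1 mod 4, sign kept]
  = (4/13)    [17 ≡ 4 mod 13]
  = (1/13)    [13 ≡ 5 mod 8 ⇒ (2/13)^2 = +1]
  = 1    [(1/13) = 1]
Product: (1)·(1) = 1.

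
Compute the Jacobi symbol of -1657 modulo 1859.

Reduce the numerator: -1657 ≡ 202 (mod 1859), so (-1657 / 1859) = (202 / 1859).
Factor out 2: 202 = 2·101. Since 1859 ≡ 3 (mod 8), (2 / 1859) = -1. Now have -(101 / 1859).
101 ≡ 1 (mod 4), so quadratic reciprocity gives (101 / 1859) = (1859 / 101). Reduce: 1859 ≡ 41 (mod 101). Now have -(41 / 101).
41 ≡ 1 (mod 4), so quadratic reciprocity gives (41 / 101) = (101 / 41). Reduce: 101 ≡ 19 (mod 41). Now have -(19 / 41).
41 ≡ 1 (mod 4), so quadratic reciprocity gives (19 / 41) = (41 / 19). Reduce: 41 ≡ 3 (mod 19). Now have -(3 / 19).
Both 3 ≡ 3 and 19 ≡ 3 (mod 4), so reciprocity gives (3 / 19) = -(19 / 3). Reduce: 19 ≡ 1 (mod 3). Now have (1 / 3).
(1 / 3) = 1. Collecting the sign factors: 1.

1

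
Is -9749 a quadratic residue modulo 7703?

yes

(-9749/7703)
  = (5657/7703)    [-9749 ≡ 5657 mod 7703]
  = (7703/5657)    [QR: 5657 ≡ 1 mod 4, sign kept]
  = (2046/5657)    [7703 ≡ 2046 mod 5657]
  = (1023/5657)    [5657 ≡ 1 mod 8 ⇒ (2/5657) = +1]
  = (5657/1023)    [QR: 5657 ≡ 1 mod 4, sign kept]
  = (542/1023)    [5657 ≡ 542 mod 1023]
  = (271/1023)    [1023 ≡ 7 mod 8 ⇒ (2/1023) = +1]
  = -(1023/271)    [QR: both ≡ 3 mod 4, sign flips]
  = -(210/271)    [1023 ≡ 210 mod 271]
  = -(105/271)    [271 ≡ 7 mod 8 ⇒ (2/271) = +1]
  = -(271/105)    [QR: 105 ≡ 1 mod 4, sign kept]
  = -(61/105)    [271 ≡ 61 mod 105]
  = -(105/61)    [QR: 61 ≡ 1 mod 4, sign kept]
  = -(44/61)    [105 ≡ 44 mod 61]
  = -(11/61)    [61 ≡ 5 mod 8 ⇒ (2/61)^2 = +1]
  = -(61/11)    [QR: 61 ≡ 1 mod 4, sign kept]
  = -(6/11)    [61 ≡ 6 mod 11]
  = (3/11)    [11 ≡ 3 mod 8 ⇒ (2/11) = -1]
  = -(11/3)    [QR: both ≡ 3 mod 4, sign flips]
  = -(2/3)    [11 ≡ 2 mod 3]
  = (1/3)    [3 ≡ 3 mod 8 ⇒ (2/3) = -1]
  = 1    [(1/3) = 1]
(-9749/7703) = 1, and 7703 is prime, so -9749 is a quadratic residue mod 7703.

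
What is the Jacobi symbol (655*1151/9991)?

1

By multiplicativity, (655·1151/9991) = (655/9991)·(1151/9991).
First factor (655/9991):
Both 655 ≡ 3 and 9991 ≡ 3 (mod 4), so reciprocity gives (655/9991) = -(9991/655). Reduce: 9991 ≡ 166 (mod 655). Now have -(166/655).
Factor out 2: 166 = 2·83. Since 655 ≡ 7 (mod 8), (2/655) = +1. Now have -(83/655).
Both 83 ≡ 3 and 655 ≡ 3 (mod 4), so reciprocity gives (83/655) = -(655/83). Reduce: 655 ≡ 74 (mod 83). Now have (74/83).
Factor out 2: 74 = 2·37. Since 83 ≡ 3 (mod 8), (2/83) = -1. Now have -(37/83).
37 ≡ 1 (mod 4), so quadratic reciprocity gives (37/83) = (83/37). Reduce: 83 ≡ 9 (mod 37). Now have -(9/37).
9 ≡ 1 (mod 4), so quadratic reciprocity gives (9/37) = (37/9). Reduce: 37 ≡ 1 (mod 9). Now have -(1/9).
(1/9) = 1. Collecting the sign factors: -1.
Second factor (1151/9991):
Both 1151 ≡ 3 and 9991 ≡ 3 (mod 4), so reciprocity gives (1151/9991) = -(9991/1151). Reduce: 9991 ≡ 783 (mod 1151). Now have -(783/1151).
Both 783 ≡ 3 and 1151 ≡ 3 (mod 4), so reciprocity gives (783/1151) = -(1151/783). Reduce: 1151 ≡ 368 (mod 783). Now have (368/783).
Factor out 2: 368 = 2^4·23. Since 783 ≡ 7 (mod 8), (2/783) = +1, and (2/783)^4 = +1. Now have (23/783).
Both 23 ≡ 3 and 783 ≡ 3 (mod 4), so reciprocity gives (23/783) = -(783/23). Reduce: 783 ≡ 1 (mod 23). Now have -(1/23).
(1/23) = 1. Collecting the sign factors: -1.
Product: (-1)·(-1) = 1.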